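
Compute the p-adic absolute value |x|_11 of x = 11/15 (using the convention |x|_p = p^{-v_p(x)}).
|11/15|_11 = 1/11

Step 1 — compute v_11(x) by factoring powers of 11 out of the numerator and denominator: v_11(11/15) = 1. Step 2 — apply |x|_p = p^{-v_p(x)} = 11^{-1} = 1/11.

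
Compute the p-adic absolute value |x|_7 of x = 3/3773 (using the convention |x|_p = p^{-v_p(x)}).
|3/3773|_7 = 343

Step 1 — compute v_7(x) by factoring powers of 7 out of the numerator and denominator: v_7(3/3773) = -3. Step 2 — apply |x|_p = p^{-v_p(x)} = 7^{3} = 343.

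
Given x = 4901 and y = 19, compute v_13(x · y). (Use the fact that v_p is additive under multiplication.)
v_13(93119) = 2

v_p(x) = 2 (factor: 4901 = 13^2 · 29); v_p(y) = 0 (factor: 19 = 13^0 · 19). Additivity: v_p(xy) = v_p(x) + v_p(y) = 2 + 0 = 2. (Direct check: xy = 93119 = 13^2 · (551).)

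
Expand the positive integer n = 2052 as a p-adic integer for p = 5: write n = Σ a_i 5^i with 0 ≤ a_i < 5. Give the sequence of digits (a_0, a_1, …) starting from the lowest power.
(a_0, a_1, …) = (2, 0, 2, 1, 3)

Repeated division by 5 gives the digits low-to-high: 2052 = 2 + 2·5^2 + 1·5^3 + 3·5^4. Digit sequence: (2, 0, 2, 1, 3).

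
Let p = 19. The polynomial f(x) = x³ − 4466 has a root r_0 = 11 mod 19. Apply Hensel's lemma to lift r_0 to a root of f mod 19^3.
r_2 = 2842 (mod 6859)

Hensel: r_{i+1} = r_i − f(r_i)/f′(r_i) mod 19^{i+2}, where f′(x) = 3x². Iterate:
  r_0 = 11 (mod 19)
  r_1 = 315 (mod 361)
  r_2 = 2842 (mod 6859)
Final: r = 2842 with f(r) ≡ 0 mod 19^3.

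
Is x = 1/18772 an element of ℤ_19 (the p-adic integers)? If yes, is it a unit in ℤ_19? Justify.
x ∉ ℤ_19 (v_19(x) = -2 < 0)

ℤ_19 = {x ∈ ℚ_19 : v_19(x) ≥ 0} and ℤ_19^× = {x ∈ ℤ_19 : v_19(x) = 0}. Here v_19(1/18772) = v_19(num) − v_19(den) = -2; compare against these criteria.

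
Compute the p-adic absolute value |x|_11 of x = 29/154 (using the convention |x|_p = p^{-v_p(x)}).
|29/154|_11 = 11

Step 1 — compute v_11(x) by factoring powers of 11 out of the numerator and denominator: v_11(29/154) = -1. Step 2 — apply |x|_p = p^{-v_p(x)} = 11^{1} = 11.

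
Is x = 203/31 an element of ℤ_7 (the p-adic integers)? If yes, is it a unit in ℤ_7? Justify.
x ∈ ℤ_7 but not a unit; v_7(x) = 1 > 0

ℤ_7 = {x ∈ ℚ_7 : v_7(x) ≥ 0} and ℤ_7^× = {x ∈ ℤ_7 : v_7(x) = 0}. Here v_7(203/31) = v_7(num) − v_7(den) = 1; compare against these criteria.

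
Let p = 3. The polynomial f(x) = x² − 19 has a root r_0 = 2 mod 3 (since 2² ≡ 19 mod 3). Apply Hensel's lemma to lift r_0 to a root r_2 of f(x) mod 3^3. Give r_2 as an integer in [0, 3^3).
r_2 = 17 (mod 27)

Hensel's recurrence: r_{i+1} = r_i − f(r_i)·(f′(r_i))^{-1} mod 3^{i+2}, with f′(x) = 2x. Iterate:
  r_0 = 2 (mod 3)
  r_1 = 8 (mod 9)
  r_2 = 17 (mod 27)
Final: r_2 = 17, and one checks f(r_2) ≡ 0 mod 3^3.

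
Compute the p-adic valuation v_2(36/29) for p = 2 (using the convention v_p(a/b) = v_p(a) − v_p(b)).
v_2(36/29) = 2

Factor powers of 2 from the numerator and denominator of the reduced fraction: 36 = 2^2 · 9 and 29 = 2^0 · 29. Apply v_p(a/b) = v_p(a) − v_p(b): v_2(36/29) = 2 − 0 = 2.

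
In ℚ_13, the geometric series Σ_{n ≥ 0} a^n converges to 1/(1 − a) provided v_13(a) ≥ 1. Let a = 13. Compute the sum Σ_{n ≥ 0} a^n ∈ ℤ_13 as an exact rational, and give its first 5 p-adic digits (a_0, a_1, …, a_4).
Σ a^n = 1/(1 − a) = -1/12;  first 5 digits = (1, 1, 1, 1, 1)

v_13(a) = 1 ≥ 1, so the series converges in ℤ_13 to 1/(1 − a) = 1/(1 − 13) = -1/12. Expand this rational in ℤ_13: compute digits iteratively via d_i = x_i mod 13, x_{i+1} = (x_i − d_i)/13. The first 5 digits are (1, 1, 1, 1, 1).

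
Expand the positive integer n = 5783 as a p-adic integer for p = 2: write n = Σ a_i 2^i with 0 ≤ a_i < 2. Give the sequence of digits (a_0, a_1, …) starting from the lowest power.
(a_0, a_1, …) = (1, 1, 1, 0, 1, 0, 0, 1, 0, 1, 1, 0, 1)

Repeated division by 2 gives the digits low-to-high: 5783 = 1 + 1·2^1 + 1·2^2 + 1·2^4 + 1·2^7 + 1·2^9 + 1·2^10 + 1·2^12. Digit sequence: (1, 1, 1, 0, 1, 0, 0, 1, 0, 1, 1, 0, 1).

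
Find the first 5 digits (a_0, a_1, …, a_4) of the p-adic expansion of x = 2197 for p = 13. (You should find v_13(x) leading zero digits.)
(a_0, …, a_4) = (0, 0, 0, 1, 0)

v_13(2197) = 3, so a_0 = ... = a_2 = 0. Factor out: x = 13^3 · u with u = 1 a unit in ℤ_13. Expand u iteratively via a_{v+i} = u_i mod 13, u_{i+1} = (u_i − a_{v+i})/13:
  u_0 = 1;  a_3 = 1;  u_1 = (u_0 − 1)/13 = 0
  u_1 = 0;  a_4 = 0;  u_2 = (u_1 − 0)/13 = 0
Digits: (0, 0, 0, 1, 0).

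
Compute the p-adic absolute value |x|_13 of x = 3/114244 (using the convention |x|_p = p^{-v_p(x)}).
|3/114244|_13 = 28561

Step 1 — compute v_13(x) by factoring powers of 13 out of the numerator and denominator: v_13(3/114244) = -4. Step 2 — apply |x|_p = p^{-v_p(x)} = 13^{4} = 28561.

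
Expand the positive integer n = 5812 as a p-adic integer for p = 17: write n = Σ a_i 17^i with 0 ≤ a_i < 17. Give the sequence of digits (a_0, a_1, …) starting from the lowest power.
(a_0, a_1, …) = (15, 1, 3, 1)

Repeated division by 17 gives the digits low-to-high: 5812 = 15 + 1·17^1 + 3·17^2 + 1·17^3. Digit sequence: (15, 1, 3, 1).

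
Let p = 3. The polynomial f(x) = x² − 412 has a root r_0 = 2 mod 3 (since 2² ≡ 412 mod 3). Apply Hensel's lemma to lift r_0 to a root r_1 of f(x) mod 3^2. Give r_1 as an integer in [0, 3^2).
r_1 = 5 (mod 9)

Hensel's recurrence: r_{i+1} = r_i − f(r_i)·(f′(r_i))^{-1} mod 3^{i+2}, with f′(x) = 2x. Iterate:
  r_0 = 2 (mod 3)
  r_1 = 5 (mod 9)
Final: r_1 = 5, and one checks f(r_1) ≡ 0 mod 3^2.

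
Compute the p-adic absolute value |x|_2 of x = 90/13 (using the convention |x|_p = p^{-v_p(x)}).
|90/13|_2 = 1/2

Step 1 — compute v_2(x) by factoring powers of 2 out of the numerator and denominator: v_2(90/13) = 1. Step 2 — apply |x|_p = p^{-v_p(x)} = 2^{-1} = 1/2.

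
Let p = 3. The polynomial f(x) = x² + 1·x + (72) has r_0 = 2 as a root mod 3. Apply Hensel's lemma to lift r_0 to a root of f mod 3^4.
r_3 = 71 (mod 81)

Hensel: r_{i+1} = r_i − f(r_i)·(f′(r_i))^{-1} mod 3^{i+2}, f′(x) = 2x + 1. Iterate:
  r_0 = 2 (mod 3)
  r_1 = 8 (mod 9)
  r_2 = 17 (mod 27)
  r_3 = 71 (mod 81)
Final: r = 71 satisfies f(r) ≡ 0 mod 3^4.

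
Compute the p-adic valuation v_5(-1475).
v_5(-1475) = 2

v_5(n) is the largest exponent k such that 5^k divides n. Factor out: -1475 = -5^2 · 59. (Sign doesn't affect v_p.) So v_5(-1475) = 2.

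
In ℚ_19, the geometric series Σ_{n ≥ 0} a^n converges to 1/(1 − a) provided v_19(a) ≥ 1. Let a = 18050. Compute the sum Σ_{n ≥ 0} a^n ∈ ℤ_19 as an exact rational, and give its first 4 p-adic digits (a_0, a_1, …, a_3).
Σ a^n = 1/(1 − a) = -1/18049;  first 4 digits = (1, 0, 12, 2)

v_19(a) = 2 ≥ 1, so the series converges in ℤ_19 to 1/(1 − a) = 1/(1 − 18050) = -1/18049. Expand this rational in ℤ_19: compute digits iteratively via d_i = x_i mod 19, x_{i+1} = (x_i − d_i)/19. The first 4 digits are (1, 0, 12, 2).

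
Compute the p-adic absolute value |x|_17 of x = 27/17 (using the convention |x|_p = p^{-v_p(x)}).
|27/17|_17 = 17

Step 1 — compute v_17(x) by factoring powers of 17 out of the numerator and denominator: v_17(27/17) = -1. Step 2 — apply |x|_p = p^{-v_p(x)} = 17^{1} = 17.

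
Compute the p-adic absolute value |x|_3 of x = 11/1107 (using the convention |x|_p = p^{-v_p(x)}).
|11/1107|_3 = 27

Step 1 — compute v_3(x) by factoring powers of 3 out of the numerator and denominator: v_3(11/1107) = -3. Step 2 — apply |x|_p = p^{-v_p(x)} = 3^{3} = 27.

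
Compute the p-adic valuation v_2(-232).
v_2(-232) = 3

v_2(n) is the largest exponent k such that 2^k divides n. Factor out: -232 = -2^3 · 29. (Sign doesn't affect v_p.) So v_2(-232) = 3.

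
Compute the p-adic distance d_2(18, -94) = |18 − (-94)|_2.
d_2(18, -94) = 1/16

Step 1 — x − y = 18 − (-94) = 112. Step 2 — v_2(112) = 4 (factor: 112 = (2^4 · 7); the sign does not affect v_p). Step 3 — |x − y|_2 = 2^{-4} = 1/16.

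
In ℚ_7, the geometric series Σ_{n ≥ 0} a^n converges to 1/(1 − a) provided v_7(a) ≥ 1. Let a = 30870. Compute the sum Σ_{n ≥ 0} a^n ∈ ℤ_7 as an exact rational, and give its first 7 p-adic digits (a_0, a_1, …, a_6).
Σ a^n = 1/(1 − a) = -1/30869;  first 7 digits = (1, 0, 0, 6, 5, 1, 1)

v_7(a) = 3 ≥ 1, so the series converges in ℤ_7 to 1/(1 − a) = 1/(1 − 30870) = -1/30869. Expand this rational in ℤ_7: compute digits iteratively via d_i = x_i mod 7, x_{i+1} = (x_i − d_i)/7. The first 7 digits are (1, 0, 0, 6, 5, 1, 1).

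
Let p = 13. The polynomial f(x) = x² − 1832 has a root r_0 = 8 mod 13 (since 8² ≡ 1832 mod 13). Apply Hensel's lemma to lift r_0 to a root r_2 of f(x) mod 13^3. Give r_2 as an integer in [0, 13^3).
r_2 = 1724 (mod 2197)

Hensel's recurrence: r_{i+1} = r_i − f(r_i)·(f′(r_i))^{-1} mod 13^{i+2}, with f′(x) = 2x. Iterate:
  r_0 = 8 (mod 13)
  r_1 = 34 (mod 169)
  r_2 = 1724 (mod 2197)
Final: r_2 = 1724, and one checks f(r_2) ≡ 0 mod 13^3.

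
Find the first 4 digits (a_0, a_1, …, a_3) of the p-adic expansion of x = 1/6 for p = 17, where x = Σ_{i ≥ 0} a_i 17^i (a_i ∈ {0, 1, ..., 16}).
(a_0, …, a_3) = (3, 14, 2, 14)

v_17(1/6) = 0 (numerator and denominator both coprime to 17), so x ∈ ℤ_17^×. Compute digits iteratively via a_i = x_i mod 17, x_{i+1} = (x_i − a_i)/17, with x_0 = x:
  x_0 = 1/6;  a_0 = 3;  x_1 = (x_0 − 3)/17 = -1/6
  x_1 = -1/6;  a_1 = 14;  x_2 = (x_1 − 14)/17 = -5/6
  x_2 = -5/6;  a_2 = 2;  x_3 = (x_2 − 2)/17 = -1/6
  x_3 = -1/6;  a_3 = 14;  x_4 = (x_3 − 14)/17 = -5/6
Digits: (3, 14, 2, 14).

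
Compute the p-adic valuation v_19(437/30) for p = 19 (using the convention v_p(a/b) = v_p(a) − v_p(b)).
v_19(437/30) = 1

Factor powers of 19 from the numerator and denominator of the reduced fraction: 437 = 19^1 · 23 and 30 = 19^0 · 30. Apply v_p(a/b) = v_p(a) − v_p(b): v_19(437/30) = 1 − 0 = 1.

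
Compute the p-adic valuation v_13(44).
v_13(44) = 0

v_13(n) is the largest exponent k such that 13^k divides n. Factor out: 44 = 13^0 · 44. (Sign doesn't affect v_p.) So v_13(44) = 0.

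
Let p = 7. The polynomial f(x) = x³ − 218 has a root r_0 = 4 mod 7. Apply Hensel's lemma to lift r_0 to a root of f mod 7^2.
r_1 = 46 (mod 49)

Hensel: r_{i+1} = r_i − f(r_i)/f′(r_i) mod 7^{i+2}, where f′(x) = 3x². Iterate:
  r_0 = 4 (mod 7)
  r_1 = 46 (mod 49)
Final: r = 46 with f(r) ≡ 0 mod 7^2.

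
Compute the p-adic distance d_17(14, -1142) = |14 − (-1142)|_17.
d_17(14, -1142) = 1/289

Step 1 — x − y = 14 − (-1142) = 1156. Step 2 — v_17(1156) = 2 (factor: 1156 = (17^2 · 4); the sign does not affect v_p). Step 3 — |x − y|_17 = 17^{-2} = 1/289.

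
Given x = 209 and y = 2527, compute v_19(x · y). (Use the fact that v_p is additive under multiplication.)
v_19(528143) = 3

v_p(x) = 1 (factor: 209 = 19^1 · 11); v_p(y) = 2 (factor: 2527 = 19^2 · 7). Additivity: v_p(xy) = v_p(x) + v_p(y) = 1 + 2 = 3. (Direct check: xy = 528143 = 19^3 · (77).)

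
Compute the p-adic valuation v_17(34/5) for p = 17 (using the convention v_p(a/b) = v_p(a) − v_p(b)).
v_17(34/5) = 1

Factor powers of 17 from the numerator and denominator of the reduced fraction: 34 = 17^1 · 2 and 5 = 17^0 · 5. Apply v_p(a/b) = v_p(a) − v_p(b): v_17(34/5) = 1 − 0 = 1.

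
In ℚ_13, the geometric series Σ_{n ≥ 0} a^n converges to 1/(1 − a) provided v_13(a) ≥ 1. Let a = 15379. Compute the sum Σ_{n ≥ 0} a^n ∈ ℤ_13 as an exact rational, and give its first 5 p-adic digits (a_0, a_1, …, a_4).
Σ a^n = 1/(1 − a) = -1/15378;  first 5 digits = (1, 0, 0, 7, 0)

v_13(a) = 3 ≥ 1, so the series converges in ℤ_13 to 1/(1 − a) = 1/(1 − 15379) = -1/15378. Expand this rational in ℤ_13: compute digits iteratively via d_i = x_i mod 13, x_{i+1} = (x_i − d_i)/13. The first 5 digits are (1, 0, 0, 7, 0).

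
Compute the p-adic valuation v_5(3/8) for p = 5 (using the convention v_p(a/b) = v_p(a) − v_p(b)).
v_5(3/8) = 0

Factor powers of 5 from the numerator and denominator of the reduced fraction: 3 = 5^0 · 3 and 8 = 5^0 · 8. Apply v_p(a/b) = v_p(a) − v_p(b): v_5(3/8) = 0 − 0 = 0.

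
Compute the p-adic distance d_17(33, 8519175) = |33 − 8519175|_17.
d_17(33, 8519175) = 1/1419857

Step 1 — x − y = 33 − 8519175 = -8519142. Step 2 — v_17(-8519142) = 5 (factor: -8519142 = −(17^5 · 6); the sign does not affect v_p). Step 3 — |x − y|_17 = 17^{-5} = 1/1419857.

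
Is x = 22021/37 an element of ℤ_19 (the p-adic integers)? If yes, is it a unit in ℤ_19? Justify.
x ∈ ℤ_19 but not a unit; v_19(x) = 2 > 0

ℤ_19 = {x ∈ ℚ_19 : v_19(x) ≥ 0} and ℤ_19^× = {x ∈ ℤ_19 : v_19(x) = 0}. Here v_19(22021/37) = v_19(num) − v_19(den) = 2; compare against these criteria.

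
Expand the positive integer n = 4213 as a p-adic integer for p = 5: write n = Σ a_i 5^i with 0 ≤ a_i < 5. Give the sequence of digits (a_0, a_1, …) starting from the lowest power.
(a_0, a_1, …) = (3, 2, 3, 3, 1, 1)

Repeated division by 5 gives the digits low-to-high: 4213 = 3 + 2·5^1 + 3·5^2 + 3·5^3 + 1·5^4 + 1·5^5. Digit sequence: (3, 2, 3, 3, 1, 1).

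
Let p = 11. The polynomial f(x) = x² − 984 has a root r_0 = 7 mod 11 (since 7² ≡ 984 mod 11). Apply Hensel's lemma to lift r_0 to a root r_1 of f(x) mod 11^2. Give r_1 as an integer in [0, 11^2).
r_1 = 117 (mod 121)

Hensel's recurrence: r_{i+1} = r_i − f(r_i)·(f′(r_i))^{-1} mod 11^{i+2}, with f′(x) = 2x. Iterate:
  r_0 = 7 (mod 11)
  r_1 = 117 (mod 121)
Final: r_1 = 117, and one checks f(r_1) ≡ 0 mod 11^2.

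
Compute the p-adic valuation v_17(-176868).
v_17(-176868) = 3

v_17(n) is the largest exponent k such that 17^k divides n. Factor out: -176868 = -17^3 · 36. (Sign doesn't affect v_p.) So v_17(-176868) = 3.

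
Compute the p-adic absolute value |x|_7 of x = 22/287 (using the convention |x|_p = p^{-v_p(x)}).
|22/287|_7 = 7

Step 1 — compute v_7(x) by factoring powers of 7 out of the numerator and denominator: v_7(22/287) = -1. Step 2 — apply |x|_p = p^{-v_p(x)} = 7^{1} = 7.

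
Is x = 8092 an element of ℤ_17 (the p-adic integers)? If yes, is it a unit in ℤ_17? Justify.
x ∈ ℤ_17 but not a unit; v_17(x) = 2 > 0

ℤ_17 = {x ∈ ℚ_17 : v_17(x) ≥ 0} and ℤ_17^× = {x ∈ ℤ_17 : v_17(x) = 0}. Here v_17(8092) = v_17(num) − v_17(den) = 2; compare against these criteria.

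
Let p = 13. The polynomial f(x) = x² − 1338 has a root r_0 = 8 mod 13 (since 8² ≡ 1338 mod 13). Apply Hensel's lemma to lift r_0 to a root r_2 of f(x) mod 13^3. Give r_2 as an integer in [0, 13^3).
r_2 = 320 (mod 2197)

Hensel's recurrence: r_{i+1} = r_i − f(r_i)·(f′(r_i))^{-1} mod 13^{i+2}, with f′(x) = 2x. Iterate:
  r_0 = 8 (mod 13)
  r_1 = 151 (mod 169)
  r_2 = 320 (mod 2197)
Final: r_2 = 320, and one checks f(r_2) ≡ 0 mod 13^3.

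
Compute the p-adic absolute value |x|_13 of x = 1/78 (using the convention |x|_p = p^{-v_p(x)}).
|1/78|_13 = 13

Step 1 — compute v_13(x) by factoring powers of 13 out of the numerator and denominator: v_13(1/78) = -1. Step 2 — apply |x|_p = p^{-v_p(x)} = 13^{1} = 13.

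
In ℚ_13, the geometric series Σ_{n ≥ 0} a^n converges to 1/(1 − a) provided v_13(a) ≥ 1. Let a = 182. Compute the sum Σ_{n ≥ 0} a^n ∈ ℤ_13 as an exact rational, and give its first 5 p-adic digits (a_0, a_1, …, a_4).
Σ a^n = 1/(1 − a) = -1/181;  first 5 digits = (1, 1, 2, 3, 5)

v_13(a) = 1 ≥ 1, so the series converges in ℤ_13 to 1/(1 − a) = 1/(1 − 182) = -1/181. Expand this rational in ℤ_13: compute digits iteratively via d_i = x_i mod 13, x_{i+1} = (x_i − d_i)/13. The first 5 digits are (1, 1, 2, 3, 5).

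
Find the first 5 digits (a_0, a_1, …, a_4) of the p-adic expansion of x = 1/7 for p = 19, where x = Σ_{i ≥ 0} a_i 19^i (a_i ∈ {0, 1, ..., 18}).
(a_0, …, a_4) = (11, 13, 2, 8, 5)

v_19(1/7) = 0 (numerator and denominator both coprime to 19), so x ∈ ℤ_19^×. Compute digits iteratively via a_i = x_i mod 19, x_{i+1} = (x_i − a_i)/19, with x_0 = x:
  x_0 = 1/7;  a_0 = 11;  x_1 = (x_0 − 11)/19 = -4/7
  x_1 = -4/7;  a_1 = 13;  x_2 = (x_1 − 13)/19 = -5/7
  x_2 = -5/7;  a_2 = 2;  x_3 = (x_2 − 2)/19 = -1/7
  x_3 = -1/7;  a_3 = 8;  x_4 = (x_3 − 8)/19 = -3/7
  x_4 = -3/7;  a_4 = 5;  x_5 = (x_4 − 5)/19 = -2/7
Digits: (11, 13, 2, 8, 5).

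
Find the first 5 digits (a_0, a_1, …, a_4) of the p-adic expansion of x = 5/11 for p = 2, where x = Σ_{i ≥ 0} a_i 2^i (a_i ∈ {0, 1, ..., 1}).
(a_0, …, a_4) = (1, 1, 1, 1, 0)

v_2(5/11) = 0 (numerator and denominator both coprime to 2), so x ∈ ℤ_2^×. Compute digits iteratively via a_i = x_i mod 2, x_{i+1} = (x_i − a_i)/2, with x_0 = x:
  x_0 = 5/11;  a_0 = 1;  x_1 = (x_0 − 1)/2 = -3/11
  x_1 = -3/11;  a_1 = 1;  x_2 = (x_1 − 1)/2 = -7/11
  x_2 = -7/11;  a_2 = 1;  x_3 = (x_2 − 1)/2 = -9/11
  x_3 = -9/11;  a_3 = 1;  x_4 = (x_3 − 1)/2 = -10/11
  x_4 = -10/11;  a_4 = 0;  x_5 = (x_4 − 0)/2 = -5/11
Digits: (1, 1, 1, 1, 0).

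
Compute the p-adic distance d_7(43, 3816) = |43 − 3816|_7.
d_7(43, 3816) = 1/343

Step 1 — x − y = 43 − 3816 = -3773. Step 2 — v_7(-3773) = 3 (factor: -3773 = −(7^3 · 11); the sign does not affect v_p). Step 3 — |x − y|_7 = 7^{-3} = 1/343.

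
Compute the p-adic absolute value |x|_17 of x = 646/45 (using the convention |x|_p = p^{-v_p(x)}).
|646/45|_17 = 1/17

Step 1 — compute v_17(x) by factoring powers of 17 out of the numerator and denominator: v_17(646/45) = 1. Step 2 — apply |x|_p = p^{-v_p(x)} = 17^{-1} = 1/17.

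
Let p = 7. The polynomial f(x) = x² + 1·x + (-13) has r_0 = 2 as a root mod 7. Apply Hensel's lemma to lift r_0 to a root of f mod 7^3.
r_2 = 121 (mod 343)

Hensel: r_{i+1} = r_i − f(r_i)·(f′(r_i))^{-1} mod 7^{i+2}, f′(x) = 2x + 1. Iterate:
  r_0 = 2 (mod 7)
  r_1 = 23 (mod 49)
  r_2 = 121 (mod 343)
Final: r = 121 satisfies f(r) ≡ 0 mod 7^3.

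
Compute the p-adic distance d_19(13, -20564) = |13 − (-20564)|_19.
d_19(13, -20564) = 1/6859

Step 1 — x − y = 13 − (-20564) = 20577. Step 2 — v_19(20577) = 3 (factor: 20577 = (19^3 · 3); the sign does not affect v_p). Step 3 — |x − y|_19 = 19^{-3} = 1/6859.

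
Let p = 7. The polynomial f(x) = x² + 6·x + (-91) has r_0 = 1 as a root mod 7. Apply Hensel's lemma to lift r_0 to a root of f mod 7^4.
r_3 = 2388 (mod 2401)

Hensel: r_{i+1} = r_i − f(r_i)·(f′(r_i))^{-1} mod 7^{i+2}, f′(x) = 2x + 6. Iterate:
  r_0 = 1 (mod 7)
  r_1 = 36 (mod 49)
  r_2 = 330 (mod 343)
  r_3 = 2388 (mod 2401)
Final: r = 2388 satisfies f(r) ≡ 0 mod 7^4.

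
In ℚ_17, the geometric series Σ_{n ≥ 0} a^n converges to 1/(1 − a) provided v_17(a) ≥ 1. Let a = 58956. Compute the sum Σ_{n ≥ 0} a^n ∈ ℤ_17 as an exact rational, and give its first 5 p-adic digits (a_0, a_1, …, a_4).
Σ a^n = 1/(1 − a) = -1/58955;  first 5 digits = (1, 0, 0, 12, 0)

v_17(a) = 3 ≥ 1, so the series converges in ℤ_17 to 1/(1 − a) = 1/(1 − 58956) = -1/58955. Expand this rational in ℤ_17: compute digits iteratively via d_i = x_i mod 17, x_{i+1} = (x_i − d_i)/17. The first 5 digits are (1, 0, 0, 12, 0).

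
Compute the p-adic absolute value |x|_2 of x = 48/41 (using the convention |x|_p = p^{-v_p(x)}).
|48/41|_2 = 1/16

Step 1 — compute v_2(x) by factoring powers of 2 out of the numerator and denominator: v_2(48/41) = 4. Step 2 — apply |x|_p = p^{-v_p(x)} = 2^{-4} = 1/16.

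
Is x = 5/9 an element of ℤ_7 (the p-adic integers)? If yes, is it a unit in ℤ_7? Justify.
x ∈ ℤ_7^× (unit); v_7(x) = 0

ℤ_7 = {x ∈ ℚ_7 : v_7(x) ≥ 0} and ℤ_7^× = {x ∈ ℤ_7 : v_7(x) = 0}. Here v_7(5/9) = v_7(num) − v_7(den) = 0; compare against these criteria.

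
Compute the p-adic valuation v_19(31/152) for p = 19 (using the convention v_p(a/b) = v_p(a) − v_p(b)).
v_19(31/152) = -1

Factor powers of 19 from the numerator and denominator of the reduced fraction: 31 = 19^0 · 31 and 152 = 19^1 · 8. Apply v_p(a/b) = v_p(a) − v_p(b): v_19(31/152) = 0 − 1 = -1.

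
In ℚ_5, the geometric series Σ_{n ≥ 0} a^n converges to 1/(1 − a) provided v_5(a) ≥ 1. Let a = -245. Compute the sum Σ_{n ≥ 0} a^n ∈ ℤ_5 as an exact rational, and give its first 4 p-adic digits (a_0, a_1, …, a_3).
Σ a^n = 1/(1 − a) = 1/246;  first 4 digits = (1, 1, 1, 4)

v_5(a) = 1 ≥ 1, so the series converges in ℤ_5 to 1/(1 − a) = 1/(1 − (-245)) = 1/246. Expand this rational in ℤ_5: compute digits iteratively via d_i = x_i mod 5, x_{i+1} = (x_i − d_i)/5. The first 4 digits are (1, 1, 1, 4).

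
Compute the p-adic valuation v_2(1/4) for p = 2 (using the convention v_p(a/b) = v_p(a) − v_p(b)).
v_2(1/4) = -2

Factor powers of 2 from the numerator and denominator of the reduced fraction: 1 = 2^0 · 1 and 4 = 2^2 · 1. Apply v_p(a/b) = v_p(a) − v_p(b): v_2(1/4) = 0 − 2 = -2.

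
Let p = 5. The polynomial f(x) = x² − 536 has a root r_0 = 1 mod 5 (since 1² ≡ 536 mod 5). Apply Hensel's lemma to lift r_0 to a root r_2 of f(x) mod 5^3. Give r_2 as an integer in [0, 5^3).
r_2 = 6 (mod 125)

Hensel's recurrence: r_{i+1} = r_i − f(r_i)·(f′(r_i))^{-1} mod 5^{i+2}, with f′(x) = 2x. Iterate:
  r_0 = 1 (mod 5)
  r_1 = 6 (mod 25)
  r_2 = 6 (mod 125)
Final: r_2 = 6, and one checks f(r_2) ≡ 0 mod 5^3.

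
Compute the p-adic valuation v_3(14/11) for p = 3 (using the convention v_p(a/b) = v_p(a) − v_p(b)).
v_3(14/11) = 0

Factor powers of 3 from the numerator and denominator of the reduced fraction: 14 = 3^0 · 14 and 11 = 3^0 · 11. Apply v_p(a/b) = v_p(a) − v_p(b): v_3(14/11) = 0 − 0 = 0.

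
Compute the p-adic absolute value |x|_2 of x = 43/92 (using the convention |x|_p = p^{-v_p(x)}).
|43/92|_2 = 4

Step 1 — compute v_2(x) by factoring powers of 2 out of the numerator and denominator: v_2(43/92) = -2. Step 2 — apply |x|_p = p^{-v_p(x)} = 2^{2} = 4.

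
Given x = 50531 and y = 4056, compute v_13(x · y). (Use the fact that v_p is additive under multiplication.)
v_13(204953736) = 5

v_p(x) = 3 (factor: 50531 = 13^3 · 23); v_p(y) = 2 (factor: 4056 = 13^2 · 24). Additivity: v_p(xy) = v_p(x) + v_p(y) = 3 + 2 = 5. (Direct check: xy = 204953736 = 13^5 · (552).)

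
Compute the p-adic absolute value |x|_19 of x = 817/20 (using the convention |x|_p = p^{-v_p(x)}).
|817/20|_19 = 1/19

Step 1 — compute v_19(x) by factoring powers of 19 out of the numerator and denominator: v_19(817/20) = 1. Step 2 — apply |x|_p = p^{-v_p(x)} = 19^{-1} = 1/19.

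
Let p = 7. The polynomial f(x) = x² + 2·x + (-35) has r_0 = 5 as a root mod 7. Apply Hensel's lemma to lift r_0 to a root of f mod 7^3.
r_2 = 5 (mod 343)

Hensel: r_{i+1} = r_i − f(r_i)·(f′(r_i))^{-1} mod 7^{i+2}, f′(x) = 2x + 2. Iterate:
  r_0 = 5 (mod 7)
  r_1 = 5 (mod 49)
  r_2 = 5 (mod 343)
Final: r = 5 satisfies f(r) ≡ 0 mod 7^3.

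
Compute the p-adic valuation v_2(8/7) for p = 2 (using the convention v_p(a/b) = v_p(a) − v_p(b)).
v_2(8/7) = 3

Factor powers of 2 from the numerator and denominator of the reduced fraction: 8 = 2^3 · 1 and 7 = 2^0 · 7. Apply v_p(a/b) = v_p(a) − v_p(b): v_2(8/7) = 3 − 0 = 3.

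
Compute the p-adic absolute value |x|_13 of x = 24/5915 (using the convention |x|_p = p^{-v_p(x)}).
|24/5915|_13 = 169

Step 1 — compute v_13(x) by factoring powers of 13 out of the numerator and denominator: v_13(24/5915) = -2. Step 2 — apply |x|_p = p^{-v_p(x)} = 13^{2} = 169.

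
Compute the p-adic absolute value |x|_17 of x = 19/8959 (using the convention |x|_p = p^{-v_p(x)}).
|19/8959|_17 = 289

Step 1 — compute v_17(x) by factoring powers of 17 out of the numerator and denominator: v_17(19/8959) = -2. Step 2 — apply |x|_p = p^{-v_p(x)} = 17^{2} = 289.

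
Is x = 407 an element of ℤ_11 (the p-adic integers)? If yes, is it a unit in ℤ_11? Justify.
x ∈ ℤ_11 but not a unit; v_11(x) = 1 > 0

ℤ_11 = {x ∈ ℚ_11 : v_11(x) ≥ 0} and ℤ_11^× = {x ∈ ℤ_11 : v_11(x) = 0}. Here v_11(407) = v_11(num) − v_11(den) = 1; compare against these criteria.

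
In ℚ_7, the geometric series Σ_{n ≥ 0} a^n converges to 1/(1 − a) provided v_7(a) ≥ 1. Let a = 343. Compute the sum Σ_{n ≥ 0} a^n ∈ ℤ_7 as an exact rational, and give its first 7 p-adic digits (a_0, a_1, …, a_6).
Σ a^n = 1/(1 − a) = -1/342;  first 7 digits = (1, 0, 0, 1, 0, 0, 1)

v_7(a) = 3 ≥ 1, so the series converges in ℤ_7 to 1/(1 − a) = 1/(1 − 343) = -1/342. Expand this rational in ℤ_7: compute digits iteratively via d_i = x_i mod 7, x_{i+1} = (x_i − d_i)/7. The first 7 digits are (1, 0, 0, 1, 0, 0, 1).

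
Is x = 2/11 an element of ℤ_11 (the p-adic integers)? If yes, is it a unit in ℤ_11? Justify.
x ∉ ℤ_11 (v_11(x) = -1 < 0)

ℤ_11 = {x ∈ ℚ_11 : v_11(x) ≥ 0} and ℤ_11^× = {x ∈ ℤ_11 : v_11(x) = 0}. Here v_11(2/11) = v_11(num) − v_11(den) = -1; compare against these criteria.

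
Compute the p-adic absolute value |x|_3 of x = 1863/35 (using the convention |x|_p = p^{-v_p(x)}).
|1863/35|_3 = 1/81

Step 1 — compute v_3(x) by factoring powers of 3 out of the numerator and denominator: v_3(1863/35) = 4. Step 2 — apply |x|_p = p^{-v_p(x)} = 3^{-4} = 1/81.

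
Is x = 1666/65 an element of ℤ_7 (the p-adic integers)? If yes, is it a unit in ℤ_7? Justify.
x ∈ ℤ_7 but not a unit; v_7(x) = 2 > 0

ℤ_7 = {x ∈ ℚ_7 : v_7(x) ≥ 0} and ℤ_7^× = {x ∈ ℤ_7 : v_7(x) = 0}. Here v_7(1666/65) = v_7(num) − v_7(den) = 2; compare against these criteria.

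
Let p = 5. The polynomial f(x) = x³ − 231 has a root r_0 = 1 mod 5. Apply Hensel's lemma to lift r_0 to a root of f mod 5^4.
r_3 = 311 (mod 625)

Hensel: r_{i+1} = r_i − f(r_i)/f′(r_i) mod 5^{i+2}, where f′(x) = 3x². Iterate:
  r_0 = 1 (mod 5)
  r_1 = 11 (mod 25)
  r_2 = 61 (mod 125)
  r_3 = 311 (mod 625)
Final: r = 311 with f(r) ≡ 0 mod 5^4.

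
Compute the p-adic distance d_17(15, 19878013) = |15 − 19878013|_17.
d_17(15, 19878013) = 1/1419857

Step 1 — x − y = 15 − 19878013 = -19877998. Step 2 — v_17(-19877998) = 5 (factor: -19877998 = −(17^5 · 14); the sign does not affect v_p). Step 3 — |x − y|_17 = 17^{-5} = 1/1419857.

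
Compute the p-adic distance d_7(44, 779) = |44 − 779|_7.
d_7(44, 779) = 1/49

Step 1 — x − y = 44 − 779 = -735. Step 2 — v_7(-735) = 2 (factor: -735 = −(7^2 · 15); the sign does not affect v_p). Step 3 — |x − y|_7 = 7^{-2} = 1/49.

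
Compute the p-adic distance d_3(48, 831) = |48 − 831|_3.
d_3(48, 831) = 1/27

Step 1 — x − y = 48 − 831 = -783. Step 2 — v_3(-783) = 3 (factor: -783 = −(3^3 · 29); the sign does not affect v_p). Step 3 — |x − y|_3 = 3^{-3} = 1/27.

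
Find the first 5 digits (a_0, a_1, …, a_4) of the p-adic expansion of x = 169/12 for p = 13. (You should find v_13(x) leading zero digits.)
(a_0, …, a_4) = (0, 0, 12, 11, 11)

v_13(169/12) = 2, so a_0 = ... = a_1 = 0. Factor out: x = 13^2 · u with u = 1/12 a unit in ℤ_13. Expand u iteratively via a_{v+i} = u_i mod 13, u_{i+1} = (u_i − a_{v+i})/13:
  u_0 = 1/12;  a_2 = 12;  u_1 = (u_0 − 12)/13 = -11/12
  u_1 = -11/12;  a_3 = 11;  u_2 = (u_1 − 11)/13 = -11/12
  u_2 = -11/12;  a_4 = 11;  u_3 = (u_2 − 11)/13 = -11/12
Digits: (0, 0, 12, 11, 11).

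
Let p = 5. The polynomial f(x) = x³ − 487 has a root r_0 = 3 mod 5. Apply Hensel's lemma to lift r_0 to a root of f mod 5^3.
r_2 = 58 (mod 125)

Hensel: r_{i+1} = r_i − f(r_i)/f′(r_i) mod 5^{i+2}, where f′(x) = 3x². Iterate:
  r_0 = 3 (mod 5)
  r_1 = 8 (mod 25)
  r_2 = 58 (mod 125)
Final: r = 58 with f(r) ≡ 0 mod 5^3.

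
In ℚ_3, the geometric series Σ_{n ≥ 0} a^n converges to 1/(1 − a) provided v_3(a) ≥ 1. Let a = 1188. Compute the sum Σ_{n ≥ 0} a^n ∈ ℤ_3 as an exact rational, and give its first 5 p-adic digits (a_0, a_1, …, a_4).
Σ a^n = 1/(1 − a) = -1/1187;  first 5 digits = (1, 0, 0, 2, 2)

v_3(a) = 3 ≥ 1, so the series converges in ℤ_3 to 1/(1 − a) = 1/(1 − 1188) = -1/1187. Expand this rational in ℤ_3: compute digits iteratively via d_i = x_i mod 3, x_{i+1} = (x_i − d_i)/3. The first 5 digits are (1, 0, 0, 2, 2).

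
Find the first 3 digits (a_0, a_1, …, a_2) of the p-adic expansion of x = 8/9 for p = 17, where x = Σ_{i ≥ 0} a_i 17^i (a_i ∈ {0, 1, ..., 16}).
(a_0, …, a_2) = (16, 1, 15)

v_17(8/9) = 0 (numerator and denominator both coprime to 17), so x ∈ ℤ_17^×. Compute digits iteratively via a_i = x_i mod 17, x_{i+1} = (x_i − a_i)/17, with x_0 = x:
  x_0 = 8/9;  a_0 = 16;  x_1 = (x_0 − 16)/17 = -8/9
  x_1 = -8/9;  a_1 = 1;  x_2 = (x_1 − 1)/17 = -1/9
  x_2 = -1/9;  a_2 = 15;  x_3 = (x_2 − 15)/17 = -8/9
Digits: (16, 1, 15).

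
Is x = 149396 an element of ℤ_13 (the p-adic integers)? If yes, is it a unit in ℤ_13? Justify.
x ∈ ℤ_13 but not a unit; v_13(x) = 3 > 0

ℤ_13 = {x ∈ ℚ_13 : v_13(x) ≥ 0} and ℤ_13^× = {x ∈ ℤ_13 : v_13(x) = 0}. Here v_13(149396) = v_13(num) − v_13(den) = 3; compare against these criteria.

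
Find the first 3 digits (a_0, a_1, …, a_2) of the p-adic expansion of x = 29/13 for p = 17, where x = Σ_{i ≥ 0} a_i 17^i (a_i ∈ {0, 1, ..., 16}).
(a_0, …, a_2) = (14, 15, 3)

v_17(29/13) = 0 (numerator and denominator both coprime to 17), so x ∈ ℤ_17^×. Compute digits iteratively via a_i = x_i mod 17, x_{i+1} = (x_i − a_i)/17, with x_0 = x:
  x_0 = 29/13;  a_0 = 14;  x_1 = (x_0 − 14)/17 = -9/13
  x_1 = -9/13;  a_1 = 15;  x_2 = (x_1 − 15)/17 = -12/13
  x_2 = -12/13;  a_2 = 3;  x_3 = (x_2 − 3)/17 = -3/13
Digits: (14, 15, 3).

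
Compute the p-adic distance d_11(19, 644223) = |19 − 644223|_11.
d_11(19, 644223) = 1/161051

Step 1 — x − y = 19 − 644223 = -644204. Step 2 — v_11(-644204) = 5 (factor: -644204 = −(11^5 · 4); the sign does not affect v_p). Step 3 — |x − y|_11 = 11^{-5} = 1/161051.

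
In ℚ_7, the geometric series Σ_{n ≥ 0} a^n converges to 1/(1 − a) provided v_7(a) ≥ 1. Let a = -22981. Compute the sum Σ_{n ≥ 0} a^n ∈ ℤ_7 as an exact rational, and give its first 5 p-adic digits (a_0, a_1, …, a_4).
Σ a^n = 1/(1 − a) = 1/22982;  first 5 digits = (1, 0, 0, 3, 4)

v_7(a) = 3 ≥ 1, so the series converges in ℤ_7 to 1/(1 − a) = 1/(1 − (-22981)) = 1/22982. Expand this rational in ℤ_7: compute digits iteratively via d_i = x_i mod 7, x_{i+1} = (x_i − d_i)/7. The first 5 digits are (1, 0, 0, 3, 4).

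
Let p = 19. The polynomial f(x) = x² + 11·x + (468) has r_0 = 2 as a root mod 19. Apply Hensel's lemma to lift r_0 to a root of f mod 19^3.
r_2 = 667 (mod 6859)

Hensel: r_{i+1} = r_i − f(r_i)·(f′(r_i))^{-1} mod 19^{i+2}, f′(x) = 2x + 11. Iterate:
  r_0 = 2 (mod 19)
  r_1 = 306 (mod 361)
  r_2 = 667 (mod 6859)
Final: r = 667 satisfies f(r) ≡ 0 mod 19^3.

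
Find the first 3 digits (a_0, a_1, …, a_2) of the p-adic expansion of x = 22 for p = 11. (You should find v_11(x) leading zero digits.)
(a_0, …, a_2) = (0, 2, 0)

v_11(22) = 1, so a_0 = ... = a_0 = 0. Factor out: x = 11^1 · u with u = 2 a unit in ℤ_11. Expand u iteratively via a_{v+i} = u_i mod 11, u_{i+1} = (u_i − a_{v+i})/11:
  u_0 = 2;  a_1 = 2;  u_1 = (u_0 − 2)/11 = 0
  u_1 = 0;  a_2 = 0;  u_2 = (u_1 − 0)/11 = 0
Digits: (0, 2, 0).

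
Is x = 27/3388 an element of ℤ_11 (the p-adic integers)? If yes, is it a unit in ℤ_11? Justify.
x ∉ ℤ_11 (v_11(x) = -2 < 0)

ℤ_11 = {x ∈ ℚ_11 : v_11(x) ≥ 0} and ℤ_11^× = {x ∈ ℤ_11 : v_11(x) = 0}. Here v_11(27/3388) = v_11(num) − v_11(den) = -2; compare against these criteria.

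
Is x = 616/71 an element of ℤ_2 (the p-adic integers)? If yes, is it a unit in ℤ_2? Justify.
x ∈ ℤ_2 but not a unit; v_2(x) = 3 > 0

ℤ_2 = {x ∈ ℚ_2 : v_2(x) ≥ 0} and ℤ_2^× = {x ∈ ℤ_2 : v_2(x) = 0}. Here v_2(616/71) = v_2(num) − v_2(den) = 3; compare against these criteria.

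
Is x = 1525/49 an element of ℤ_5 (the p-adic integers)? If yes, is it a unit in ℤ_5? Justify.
x ∈ ℤ_5 but not a unit; v_5(x) = 2 > 0

ℤ_5 = {x ∈ ℚ_5 : v_5(x) ≥ 0} and ℤ_5^× = {x ∈ ℤ_5 : v_5(x) = 0}. Here v_5(1525/49) = v_5(num) − v_5(den) = 2; compare against these criteria.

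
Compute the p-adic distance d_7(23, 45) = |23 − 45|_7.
d_7(23, 45) = 1

Step 1 — x − y = 23 − 45 = -22. Step 2 — v_7(-22) = 0 (factor: -22 = −(7^0 · 22); the sign does not affect v_p). Step 3 — |x − y|_7 = 7^{0} = 1.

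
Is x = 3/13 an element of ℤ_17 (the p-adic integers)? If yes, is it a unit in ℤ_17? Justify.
x ∈ ℤ_17^× (unit); v_17(x) = 0

ℤ_17 = {x ∈ ℚ_17 : v_17(x) ≥ 0} and ℤ_17^× = {x ∈ ℤ_17 : v_17(x) = 0}. Here v_17(3/13) = v_17(num) − v_17(den) = 0; compare against these criteria.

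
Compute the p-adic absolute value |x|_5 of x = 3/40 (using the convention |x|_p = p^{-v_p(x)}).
|3/40|_5 = 5

Step 1 — compute v_5(x) by factoring powers of 5 out of the numerator and denominator: v_5(3/40) = -1. Step 2 — apply |x|_p = p^{-v_p(x)} = 5^{1} = 5.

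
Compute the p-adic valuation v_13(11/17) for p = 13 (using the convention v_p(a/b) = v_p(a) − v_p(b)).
v_13(11/17) = 0

Factor powers of 13 from the numerator and denominator of the reduced fraction: 11 = 13^0 · 11 and 17 = 13^0 · 17. Apply v_p(a/b) = v_p(a) − v_p(b): v_13(11/17) = 0 − 0 = 0.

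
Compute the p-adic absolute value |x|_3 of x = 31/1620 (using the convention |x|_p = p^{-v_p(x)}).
|31/1620|_3 = 81

Step 1 — compute v_3(x) by factoring powers of 3 out of the numerator and denominator: v_3(31/1620) = -4. Step 2 — apply |x|_p = p^{-v_p(x)} = 3^{4} = 81.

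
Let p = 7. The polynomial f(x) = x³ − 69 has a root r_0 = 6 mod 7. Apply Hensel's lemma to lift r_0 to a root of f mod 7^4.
r_3 = 1672 (mod 2401)

Hensel: r_{i+1} = r_i − f(r_i)/f′(r_i) mod 7^{i+2}, where f′(x) = 3x². Iterate:
  r_0 = 6 (mod 7)
  r_1 = 6 (mod 49)
  r_2 = 300 (mod 343)
  r_3 = 1672 (mod 2401)
Final: r = 1672 with f(r) ≡ 0 mod 7^4.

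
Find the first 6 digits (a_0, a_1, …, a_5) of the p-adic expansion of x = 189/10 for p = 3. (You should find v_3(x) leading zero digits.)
(a_0, …, a_5) = (0, 0, 0, 1, 2, 2)

v_3(189/10) = 3, so a_0 = ... = a_2 = 0. Factor out: x = 3^3 · u with u = 7/10 a unit in ℤ_3. Expand u iteratively via a_{v+i} = u_i mod 3, u_{i+1} = (u_i − a_{v+i})/3:
  u_0 = 7/10;  a_3 = 1;  u_1 = (u_0 − 1)/3 = -1/10
  u_1 = -1/10;  a_4 = 2;  u_2 = (u_1 − 2)/3 = -7/10
  u_2 = -7/10;  a_5 = 2;  u_3 = (u_2 − 2)/3 = -9/10
Digits: (0, 0, 0, 1, 2, 2).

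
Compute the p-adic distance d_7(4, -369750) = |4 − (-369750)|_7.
d_7(4, -369750) = 1/16807

Step 1 — x − y = 4 − (-369750) = 369754. Step 2 — v_7(369754) = 5 (factor: 369754 = (7^5 · 22); the sign does not affect v_p). Step 3 — |x − y|_7 = 7^{-5} = 1/16807.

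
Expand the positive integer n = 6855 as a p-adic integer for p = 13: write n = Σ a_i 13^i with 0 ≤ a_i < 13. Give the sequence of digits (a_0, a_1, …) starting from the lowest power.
(a_0, a_1, …) = (4, 7, 1, 3)

Repeated division by 13 gives the digits low-to-high: 6855 = 4 + 7·13^1 + 1·13^2 + 3·13^3. Digit sequence: (4, 7, 1, 3).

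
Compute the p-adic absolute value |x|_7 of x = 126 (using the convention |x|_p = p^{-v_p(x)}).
|126|_7 = 1/7

Step 1 — compute v_7(x) by factoring powers of 7 out of the numerator and denominator: v_7(126) = 1. Step 2 — apply |x|_p = p^{-v_p(x)} = 7^{-1} = 1/7.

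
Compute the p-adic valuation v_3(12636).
v_3(12636) = 5

v_3(n) is the largest exponent k such that 3^k divides n. Factor out: 12636 = 3^5 · 52. (Sign doesn't affect v_p.) So v_3(12636) = 5.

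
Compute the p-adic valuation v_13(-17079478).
v_13(-17079478) = 5

v_13(n) is the largest exponent k such that 13^k divides n. Factor out: -17079478 = -13^5 · 46. (Sign doesn't affect v_p.) So v_13(-17079478) = 5.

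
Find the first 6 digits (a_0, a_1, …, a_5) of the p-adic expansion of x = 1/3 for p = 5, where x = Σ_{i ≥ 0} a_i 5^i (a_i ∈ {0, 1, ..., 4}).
(a_0, …, a_5) = (2, 3, 1, 3, 1, 3)

v_5(1/3) = 0 (numerator and denominator both coprime to 5), so x ∈ ℤ_5^×. Compute digits iteratively via a_i = x_i mod 5, x_{i+1} = (x_i − a_i)/5, with x_0 = x:
  x_0 = 1/3;  a_0 = 2;  x_1 = (x_0 − 2)/5 = -1/3
  x_1 = -1/3;  a_1 = 3;  x_2 = (x_1 − 3)/5 = -2/3
  x_2 = -2/3;  a_2 = 1;  x_3 = (x_2 − 1)/5 = -1/3
  x_3 = -1/3;  a_3 = 3;  x_4 = (x_3 − 3)/5 = -2/3
  x_4 = -2/3;  a_4 = 1;  x_5 = (x_4 − 1)/5 = -1/3
  x_5 = -1/3;  a_5 = 3;  x_6 = (x_5 − 3)/5 = -2/3
Digits: (2, 3, 1, 3, 1, 3).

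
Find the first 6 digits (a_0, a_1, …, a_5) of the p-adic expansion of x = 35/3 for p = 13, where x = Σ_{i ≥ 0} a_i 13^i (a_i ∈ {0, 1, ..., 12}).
(a_0, …, a_5) = (3, 5, 4, 4, 4, 4)

v_13(35/3) = 0 (numerator and denominator both coprime to 13), so x ∈ ℤ_13^×. Compute digits iteratively via a_i = x_i mod 13, x_{i+1} = (x_i − a_i)/13, with x_0 = x:
  x_0 = 35/3;  a_0 = 3;  x_1 = (x_0 − 3)/13 = 2/3
  x_1 = 2/3;  a_1 = 5;  x_2 = (x_1 − 5)/13 = -1/3
  x_2 = -1/3;  a_2 = 4;  x_3 = (x_2 − 4)/13 = -1/3
  x_3 = -1/3;  a_3 = 4;  x_4 = (x_3 − 4)/13 = -1/3
  x_4 = -1/3;  a_4 = 4;  x_5 = (x_4 − 4)/13 = -1/3
  x_5 = -1/3;  a_5 = 4;  x_6 = (x_5 − 4)/13 = -1/3
Digits: (3, 5, 4, 4, 4, 4).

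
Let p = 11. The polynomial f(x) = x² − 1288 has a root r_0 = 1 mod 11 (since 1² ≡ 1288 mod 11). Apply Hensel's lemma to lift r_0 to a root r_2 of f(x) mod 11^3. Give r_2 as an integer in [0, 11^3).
r_2 = 1068 (mod 1331)

Hensel's recurrence: r_{i+1} = r_i − f(r_i)·(f′(r_i))^{-1} mod 11^{i+2}, with f′(x) = 2x. Iterate:
  r_0 = 1 (mod 11)
  r_1 = 100 (mod 121)
  r_2 = 1068 (mod 1331)
Final: r_2 = 1068, and one checks f(r_2) ≡ 0 mod 11^3.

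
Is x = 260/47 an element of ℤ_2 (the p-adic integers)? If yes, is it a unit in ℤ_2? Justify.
x ∈ ℤ_2 but not a unit; v_2(x) = 2 > 0

ℤ_2 = {x ∈ ℚ_2 : v_2(x) ≥ 0} and ℤ_2^× = {x ∈ ℤ_2 : v_2(x) = 0}. Here v_2(260/47) = v_2(num) − v_2(den) = 2; compare against these criteria.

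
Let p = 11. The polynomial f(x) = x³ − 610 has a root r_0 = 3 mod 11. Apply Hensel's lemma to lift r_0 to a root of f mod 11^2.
r_1 = 47 (mod 121)

Hensel: r_{i+1} = r_i − f(r_i)/f′(r_i) mod 11^{i+2}, where f′(x) = 3x². Iterate:
  r_0 = 3 (mod 11)
  r_1 = 47 (mod 121)
Final: r = 47 with f(r) ≡ 0 mod 11^2.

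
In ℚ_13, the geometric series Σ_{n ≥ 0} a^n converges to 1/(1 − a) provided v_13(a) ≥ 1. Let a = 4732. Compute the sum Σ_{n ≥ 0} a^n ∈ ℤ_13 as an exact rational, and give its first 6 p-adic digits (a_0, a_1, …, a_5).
Σ a^n = 1/(1 − a) = -1/4731;  first 6 digits = (1, 0, 2, 2, 4, 8)

v_13(a) = 2 ≥ 1, so the series converges in ℤ_13 to 1/(1 − a) = 1/(1 − 4732) = -1/4731. Expand this rational in ℤ_13: compute digits iteratively via d_i = x_i mod 13, x_{i+1} = (x_i − d_i)/13. The first 6 digits are (1, 0, 2, 2, 4, 8).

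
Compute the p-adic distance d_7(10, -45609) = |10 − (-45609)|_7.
d_7(10, -45609) = 1/2401

Step 1 — x − y = 10 − (-45609) = 45619. Step 2 — v_7(45619) = 4 (factor: 45619 = (7^4 · 19); the sign does not affect v_p). Step 3 — |x − y|_7 = 7^{-4} = 1/2401.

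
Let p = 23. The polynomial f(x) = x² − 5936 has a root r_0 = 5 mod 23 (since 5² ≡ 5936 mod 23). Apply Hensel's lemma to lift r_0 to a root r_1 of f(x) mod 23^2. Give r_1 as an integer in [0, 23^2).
r_1 = 120 (mod 529)

Hensel's recurrence: r_{i+1} = r_i − f(r_i)·(f′(r_i))^{-1} mod 23^{i+2}, with f′(x) = 2x. Iterate:
  r_0 = 5 (mod 23)
  r_1 = 120 (mod 529)
Final: r_1 = 120, and one checks f(r_1) ≡ 0 mod 23^2.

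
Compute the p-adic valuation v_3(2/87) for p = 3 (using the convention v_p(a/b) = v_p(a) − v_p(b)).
v_3(2/87) = -1

Factor powers of 3 from the numerator and denominator of the reduced fraction: 2 = 3^0 · 2 and 87 = 3^1 · 29. Apply v_p(a/b) = v_p(a) − v_p(b): v_3(2/87) = 0 − 1 = -1.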